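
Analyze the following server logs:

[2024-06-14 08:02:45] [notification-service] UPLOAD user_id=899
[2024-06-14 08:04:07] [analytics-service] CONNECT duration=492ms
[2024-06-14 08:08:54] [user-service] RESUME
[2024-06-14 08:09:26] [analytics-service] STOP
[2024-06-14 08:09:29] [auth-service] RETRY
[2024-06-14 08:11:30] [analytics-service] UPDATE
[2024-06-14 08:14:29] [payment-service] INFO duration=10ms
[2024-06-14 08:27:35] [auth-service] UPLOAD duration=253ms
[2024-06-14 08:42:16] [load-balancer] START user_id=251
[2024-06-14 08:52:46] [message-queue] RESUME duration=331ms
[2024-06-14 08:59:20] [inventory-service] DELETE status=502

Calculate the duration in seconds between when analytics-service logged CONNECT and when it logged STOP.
319

To find the time between events:

1. Locate the first CONNECT event for analytics-service: 2024-06-14 08:04:07
2. Locate the first STOP event for analytics-service: 2024-06-14 08:09:26
3. Calculate the difference: 2024-06-14 08:09:26 - 2024-06-14 08:04:07 = 319 seconds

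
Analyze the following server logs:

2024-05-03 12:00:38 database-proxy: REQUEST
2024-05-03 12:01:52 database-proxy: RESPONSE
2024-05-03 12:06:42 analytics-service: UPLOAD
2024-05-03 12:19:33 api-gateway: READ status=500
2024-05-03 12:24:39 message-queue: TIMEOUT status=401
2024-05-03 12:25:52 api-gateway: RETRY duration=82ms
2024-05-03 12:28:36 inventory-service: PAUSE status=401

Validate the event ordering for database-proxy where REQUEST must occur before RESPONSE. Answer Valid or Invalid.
Valid

To validate ordering:

1. Required order: REQUEST → RESPONSE
2. Rule: REQUEST must occur before RESPONSE
3. Check actual order of events for database-proxy
4. Result: Valid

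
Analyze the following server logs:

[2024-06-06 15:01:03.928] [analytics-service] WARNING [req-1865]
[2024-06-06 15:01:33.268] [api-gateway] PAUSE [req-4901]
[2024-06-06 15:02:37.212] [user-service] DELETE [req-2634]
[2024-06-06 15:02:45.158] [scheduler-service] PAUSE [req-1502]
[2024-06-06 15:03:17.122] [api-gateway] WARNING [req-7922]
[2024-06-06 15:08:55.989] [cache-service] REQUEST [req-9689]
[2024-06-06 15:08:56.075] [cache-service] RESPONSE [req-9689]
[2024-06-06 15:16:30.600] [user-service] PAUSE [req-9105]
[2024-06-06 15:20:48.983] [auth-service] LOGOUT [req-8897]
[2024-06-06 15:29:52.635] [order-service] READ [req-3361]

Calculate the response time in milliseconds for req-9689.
86

To calculate latency:

1. Find REQUEST with id req-9689: 2024-06-06 15:08:55.989
2. Find RESPONSE with id req-9689: 2024-06-06 15:08:56.075
3. Latency: 2024-06-06 15:08:56.075 - 2024-06-06 15:08:55.989 = 86ms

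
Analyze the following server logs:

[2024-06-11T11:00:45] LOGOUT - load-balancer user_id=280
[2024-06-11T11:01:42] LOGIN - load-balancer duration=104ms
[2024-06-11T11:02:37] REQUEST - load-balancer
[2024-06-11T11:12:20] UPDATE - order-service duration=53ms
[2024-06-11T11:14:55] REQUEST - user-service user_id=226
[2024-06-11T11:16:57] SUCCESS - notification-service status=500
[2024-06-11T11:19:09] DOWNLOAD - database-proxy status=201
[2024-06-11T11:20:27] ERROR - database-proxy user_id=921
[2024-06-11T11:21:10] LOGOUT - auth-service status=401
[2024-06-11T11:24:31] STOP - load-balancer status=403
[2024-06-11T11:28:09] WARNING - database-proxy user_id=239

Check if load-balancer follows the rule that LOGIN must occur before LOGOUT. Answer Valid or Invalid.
Invalid

To validate ordering:

1. Required order: LOGIN → LOGOUT
2. Rule: LOGIN must occur before LOGOUT
3. Check actual order of events for load-balancer
4. Result: Invalid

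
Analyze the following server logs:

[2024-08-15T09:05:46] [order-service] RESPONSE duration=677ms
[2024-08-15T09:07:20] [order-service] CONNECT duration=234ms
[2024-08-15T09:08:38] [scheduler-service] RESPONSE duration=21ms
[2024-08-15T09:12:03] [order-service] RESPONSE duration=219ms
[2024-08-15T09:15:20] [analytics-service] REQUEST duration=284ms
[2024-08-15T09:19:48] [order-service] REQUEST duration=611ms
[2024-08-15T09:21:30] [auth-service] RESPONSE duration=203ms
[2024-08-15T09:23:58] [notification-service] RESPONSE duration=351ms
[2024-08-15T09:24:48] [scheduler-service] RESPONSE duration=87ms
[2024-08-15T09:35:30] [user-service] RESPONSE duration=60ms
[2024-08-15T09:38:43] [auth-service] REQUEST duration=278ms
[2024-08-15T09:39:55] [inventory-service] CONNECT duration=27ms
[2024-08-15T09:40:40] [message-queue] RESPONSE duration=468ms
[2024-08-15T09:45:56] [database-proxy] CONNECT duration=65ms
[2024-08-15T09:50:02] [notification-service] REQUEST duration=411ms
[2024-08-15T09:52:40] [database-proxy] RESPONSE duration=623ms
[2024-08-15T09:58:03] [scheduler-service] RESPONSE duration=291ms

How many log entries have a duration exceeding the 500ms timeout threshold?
3

To count timeouts:

1. Threshold: 500ms
2. Extract duration from each log entry
3. Count entries where duration > 500
4. Timeout count: 3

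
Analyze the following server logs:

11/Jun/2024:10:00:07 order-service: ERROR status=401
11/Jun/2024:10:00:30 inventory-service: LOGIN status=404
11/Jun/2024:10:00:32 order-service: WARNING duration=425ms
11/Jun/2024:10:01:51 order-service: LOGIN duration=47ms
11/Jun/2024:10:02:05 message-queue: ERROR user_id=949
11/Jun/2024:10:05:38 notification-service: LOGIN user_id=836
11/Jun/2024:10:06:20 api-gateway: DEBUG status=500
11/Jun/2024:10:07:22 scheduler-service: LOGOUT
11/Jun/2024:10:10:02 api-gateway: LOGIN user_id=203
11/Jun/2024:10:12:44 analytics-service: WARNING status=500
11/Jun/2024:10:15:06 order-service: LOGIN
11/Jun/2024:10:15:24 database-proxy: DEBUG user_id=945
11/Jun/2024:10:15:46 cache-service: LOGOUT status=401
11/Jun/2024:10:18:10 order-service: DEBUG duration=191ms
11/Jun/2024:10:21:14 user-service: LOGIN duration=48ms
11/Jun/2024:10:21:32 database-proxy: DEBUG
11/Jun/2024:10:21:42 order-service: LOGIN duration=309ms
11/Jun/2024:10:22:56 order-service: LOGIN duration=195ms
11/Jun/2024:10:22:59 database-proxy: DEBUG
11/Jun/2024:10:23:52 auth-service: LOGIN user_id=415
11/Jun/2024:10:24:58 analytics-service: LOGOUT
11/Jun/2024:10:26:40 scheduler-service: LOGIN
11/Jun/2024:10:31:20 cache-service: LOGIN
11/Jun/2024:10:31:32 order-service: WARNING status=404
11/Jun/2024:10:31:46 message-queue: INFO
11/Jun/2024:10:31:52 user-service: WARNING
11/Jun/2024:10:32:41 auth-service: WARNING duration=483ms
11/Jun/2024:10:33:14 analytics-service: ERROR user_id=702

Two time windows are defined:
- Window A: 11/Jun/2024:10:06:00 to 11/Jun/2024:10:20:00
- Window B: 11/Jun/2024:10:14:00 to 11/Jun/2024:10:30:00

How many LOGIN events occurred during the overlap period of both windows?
1

To find overlap events:

1. Window A: 11/Jun/2024:10:06:00 to 11/Jun/2024:10:20:00
2. Window B: 11/Jun/2024:10:14:00 to 11/Jun/2024:10:30:00
3. Overlap period: 11/Jun/2024:10:14:00 to 11/Jun/2024:10:20:00
4. Count LOGIN events in overlap: 1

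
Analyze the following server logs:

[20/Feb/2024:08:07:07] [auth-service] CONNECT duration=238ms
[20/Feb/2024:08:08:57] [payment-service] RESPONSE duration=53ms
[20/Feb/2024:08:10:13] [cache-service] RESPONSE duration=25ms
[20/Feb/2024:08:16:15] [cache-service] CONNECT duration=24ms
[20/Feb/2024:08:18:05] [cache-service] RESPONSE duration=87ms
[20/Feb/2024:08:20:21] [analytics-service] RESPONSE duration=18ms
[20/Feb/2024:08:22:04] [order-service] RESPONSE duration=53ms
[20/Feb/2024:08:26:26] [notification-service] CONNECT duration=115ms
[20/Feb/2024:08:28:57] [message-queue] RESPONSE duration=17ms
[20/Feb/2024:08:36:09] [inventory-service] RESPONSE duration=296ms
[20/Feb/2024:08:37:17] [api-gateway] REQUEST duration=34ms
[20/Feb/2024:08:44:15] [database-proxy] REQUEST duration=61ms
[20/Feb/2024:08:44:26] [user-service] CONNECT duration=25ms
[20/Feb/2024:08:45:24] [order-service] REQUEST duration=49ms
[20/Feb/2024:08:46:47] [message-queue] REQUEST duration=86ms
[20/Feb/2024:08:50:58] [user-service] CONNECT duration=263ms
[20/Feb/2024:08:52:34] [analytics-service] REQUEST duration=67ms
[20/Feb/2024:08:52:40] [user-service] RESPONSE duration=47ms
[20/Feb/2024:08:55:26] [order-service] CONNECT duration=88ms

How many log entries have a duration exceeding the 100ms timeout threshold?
4

To count timeouts:

1. Threshold: 100ms
2. Extract duration from each log entry
3. Count entries where duration > 100
4. Timeout count: 4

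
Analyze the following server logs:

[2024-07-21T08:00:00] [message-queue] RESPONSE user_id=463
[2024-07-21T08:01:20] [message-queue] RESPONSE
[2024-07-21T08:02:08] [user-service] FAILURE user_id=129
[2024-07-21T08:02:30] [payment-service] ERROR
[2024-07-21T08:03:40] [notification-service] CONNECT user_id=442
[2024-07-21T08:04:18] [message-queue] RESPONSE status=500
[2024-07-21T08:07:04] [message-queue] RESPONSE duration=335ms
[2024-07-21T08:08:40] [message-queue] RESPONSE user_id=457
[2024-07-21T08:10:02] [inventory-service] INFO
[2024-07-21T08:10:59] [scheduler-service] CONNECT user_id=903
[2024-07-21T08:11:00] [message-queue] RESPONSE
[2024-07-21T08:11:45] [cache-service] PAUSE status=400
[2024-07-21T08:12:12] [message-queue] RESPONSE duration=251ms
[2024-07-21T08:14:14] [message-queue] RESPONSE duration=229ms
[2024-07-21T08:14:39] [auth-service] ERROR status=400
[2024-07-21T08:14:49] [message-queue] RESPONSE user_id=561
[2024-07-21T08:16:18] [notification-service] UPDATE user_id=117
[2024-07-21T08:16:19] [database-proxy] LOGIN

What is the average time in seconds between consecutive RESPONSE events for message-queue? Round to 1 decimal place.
111.1

To calculate average interval:

1. Find all RESPONSE events for message-queue in order
2. Calculate time gaps between consecutive events
3. Compute mean of gaps: 889 / 8 = 111.1 seconds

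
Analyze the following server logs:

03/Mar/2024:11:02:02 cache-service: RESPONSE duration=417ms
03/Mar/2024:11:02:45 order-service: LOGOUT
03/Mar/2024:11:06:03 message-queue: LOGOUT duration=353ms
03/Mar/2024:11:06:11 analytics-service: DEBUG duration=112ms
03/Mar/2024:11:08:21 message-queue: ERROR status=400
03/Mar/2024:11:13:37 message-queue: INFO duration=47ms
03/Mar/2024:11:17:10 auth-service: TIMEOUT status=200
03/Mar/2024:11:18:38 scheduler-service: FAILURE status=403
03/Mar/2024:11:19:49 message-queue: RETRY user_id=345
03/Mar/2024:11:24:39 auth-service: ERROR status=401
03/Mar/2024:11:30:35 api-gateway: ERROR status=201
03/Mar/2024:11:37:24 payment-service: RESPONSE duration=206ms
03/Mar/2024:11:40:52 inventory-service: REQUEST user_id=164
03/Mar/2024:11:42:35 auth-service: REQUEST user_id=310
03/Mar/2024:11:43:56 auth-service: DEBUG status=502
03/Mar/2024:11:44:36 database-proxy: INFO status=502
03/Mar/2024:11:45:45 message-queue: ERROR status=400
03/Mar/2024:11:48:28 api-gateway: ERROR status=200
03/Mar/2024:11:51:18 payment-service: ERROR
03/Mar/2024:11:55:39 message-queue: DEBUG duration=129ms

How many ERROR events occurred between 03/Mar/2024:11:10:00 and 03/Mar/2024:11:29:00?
1

To count events in the time window:

1. Window boundaries: 03/Mar/2024:11:10:00 to 03/Mar/2024:11:29:00
2. Filter for ERROR events within this window
3. Count matching events: 1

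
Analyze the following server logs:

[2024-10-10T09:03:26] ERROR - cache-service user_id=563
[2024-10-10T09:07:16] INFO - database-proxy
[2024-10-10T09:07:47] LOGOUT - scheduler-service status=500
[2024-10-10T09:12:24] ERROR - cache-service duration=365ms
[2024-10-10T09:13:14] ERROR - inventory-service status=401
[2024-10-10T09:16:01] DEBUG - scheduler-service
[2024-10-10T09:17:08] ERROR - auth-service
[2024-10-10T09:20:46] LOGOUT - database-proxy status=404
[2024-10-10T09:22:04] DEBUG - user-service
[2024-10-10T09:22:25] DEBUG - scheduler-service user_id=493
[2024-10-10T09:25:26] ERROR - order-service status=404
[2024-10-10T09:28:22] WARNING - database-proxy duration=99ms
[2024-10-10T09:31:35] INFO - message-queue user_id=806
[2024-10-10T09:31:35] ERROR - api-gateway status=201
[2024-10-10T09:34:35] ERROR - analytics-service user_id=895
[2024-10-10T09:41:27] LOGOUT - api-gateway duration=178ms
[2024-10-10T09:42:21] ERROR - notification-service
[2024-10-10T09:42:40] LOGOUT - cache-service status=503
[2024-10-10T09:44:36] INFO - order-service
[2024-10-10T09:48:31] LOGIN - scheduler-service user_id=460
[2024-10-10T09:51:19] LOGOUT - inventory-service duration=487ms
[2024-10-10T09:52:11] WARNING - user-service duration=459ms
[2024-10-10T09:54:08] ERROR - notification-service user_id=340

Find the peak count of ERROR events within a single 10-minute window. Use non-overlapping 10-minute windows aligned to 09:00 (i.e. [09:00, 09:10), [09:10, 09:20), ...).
3

To find the burst window:

1. Divide the log period into non-overlapping 10-minute windows starting at 09:00
2. Count ERROR events in each window
3. Find the window with maximum count
4. Maximum events in a window: 3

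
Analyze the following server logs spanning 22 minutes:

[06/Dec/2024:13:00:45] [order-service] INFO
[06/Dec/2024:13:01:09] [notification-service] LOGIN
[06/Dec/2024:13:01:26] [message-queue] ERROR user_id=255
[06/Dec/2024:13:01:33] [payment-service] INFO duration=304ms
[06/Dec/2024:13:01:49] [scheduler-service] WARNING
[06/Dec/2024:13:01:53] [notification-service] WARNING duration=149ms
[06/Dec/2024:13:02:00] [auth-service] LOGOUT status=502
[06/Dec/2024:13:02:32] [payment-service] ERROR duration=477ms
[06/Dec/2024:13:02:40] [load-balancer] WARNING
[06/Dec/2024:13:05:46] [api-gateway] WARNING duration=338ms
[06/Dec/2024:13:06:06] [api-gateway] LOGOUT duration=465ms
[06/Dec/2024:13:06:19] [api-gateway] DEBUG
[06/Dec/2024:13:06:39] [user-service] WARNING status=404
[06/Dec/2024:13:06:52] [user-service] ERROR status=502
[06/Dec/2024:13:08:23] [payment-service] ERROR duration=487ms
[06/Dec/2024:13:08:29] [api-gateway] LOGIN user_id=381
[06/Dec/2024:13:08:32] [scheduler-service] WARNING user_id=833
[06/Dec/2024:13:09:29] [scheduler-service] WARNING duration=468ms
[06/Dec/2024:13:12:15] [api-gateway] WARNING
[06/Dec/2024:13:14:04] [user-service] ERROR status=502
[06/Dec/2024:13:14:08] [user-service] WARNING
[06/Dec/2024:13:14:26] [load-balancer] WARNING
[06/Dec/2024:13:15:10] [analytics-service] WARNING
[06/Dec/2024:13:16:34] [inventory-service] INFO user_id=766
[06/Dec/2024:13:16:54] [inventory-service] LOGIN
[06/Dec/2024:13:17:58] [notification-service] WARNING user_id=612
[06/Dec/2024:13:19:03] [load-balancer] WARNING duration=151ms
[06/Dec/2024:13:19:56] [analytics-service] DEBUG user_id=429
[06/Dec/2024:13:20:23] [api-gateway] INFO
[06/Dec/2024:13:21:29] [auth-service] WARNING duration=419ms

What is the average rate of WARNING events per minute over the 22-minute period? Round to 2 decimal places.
0.64

To calculate the rate:

1. Count total WARNING events: 14
2. Total time period: 22 minutes
3. Rate = 14 / 22 = 0.64 events per minute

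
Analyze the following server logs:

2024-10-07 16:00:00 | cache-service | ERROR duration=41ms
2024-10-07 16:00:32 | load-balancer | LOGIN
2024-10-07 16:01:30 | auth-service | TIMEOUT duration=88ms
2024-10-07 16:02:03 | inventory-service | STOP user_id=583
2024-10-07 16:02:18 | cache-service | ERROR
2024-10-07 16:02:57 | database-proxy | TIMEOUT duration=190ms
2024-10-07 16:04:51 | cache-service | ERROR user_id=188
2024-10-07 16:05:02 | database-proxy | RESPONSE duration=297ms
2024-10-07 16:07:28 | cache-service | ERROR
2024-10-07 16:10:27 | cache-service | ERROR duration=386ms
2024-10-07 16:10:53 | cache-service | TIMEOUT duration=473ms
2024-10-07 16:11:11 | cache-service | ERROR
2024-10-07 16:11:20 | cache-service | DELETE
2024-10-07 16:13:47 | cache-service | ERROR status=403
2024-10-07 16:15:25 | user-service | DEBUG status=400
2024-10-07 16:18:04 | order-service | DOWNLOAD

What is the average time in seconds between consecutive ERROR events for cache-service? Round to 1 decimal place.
137.8

To calculate average interval:

1. Find all ERROR events for cache-service in order
2. Calculate time gaps between consecutive events
3. Compute mean of gaps: 827 / 6 = 137.8 seconds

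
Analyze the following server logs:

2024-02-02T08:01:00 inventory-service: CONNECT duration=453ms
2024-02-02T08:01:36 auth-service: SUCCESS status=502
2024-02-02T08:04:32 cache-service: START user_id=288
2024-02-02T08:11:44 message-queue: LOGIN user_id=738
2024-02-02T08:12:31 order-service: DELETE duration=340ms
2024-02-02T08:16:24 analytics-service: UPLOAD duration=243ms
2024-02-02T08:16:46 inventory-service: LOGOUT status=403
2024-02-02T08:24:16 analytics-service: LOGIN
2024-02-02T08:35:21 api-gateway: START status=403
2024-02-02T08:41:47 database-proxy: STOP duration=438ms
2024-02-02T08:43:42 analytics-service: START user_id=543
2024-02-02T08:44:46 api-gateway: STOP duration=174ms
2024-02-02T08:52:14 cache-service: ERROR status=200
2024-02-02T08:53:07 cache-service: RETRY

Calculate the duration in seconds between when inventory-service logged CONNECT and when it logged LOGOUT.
946

To find the time between events:

1. Locate the first CONNECT event for inventory-service: 2024-02-02T08:01:00
2. Locate the first LOGOUT event for inventory-service: 2024-02-02T08:16:46
3. Calculate the difference: 2024-02-02T08:16:46 - 2024-02-02T08:01:00 = 946 seconds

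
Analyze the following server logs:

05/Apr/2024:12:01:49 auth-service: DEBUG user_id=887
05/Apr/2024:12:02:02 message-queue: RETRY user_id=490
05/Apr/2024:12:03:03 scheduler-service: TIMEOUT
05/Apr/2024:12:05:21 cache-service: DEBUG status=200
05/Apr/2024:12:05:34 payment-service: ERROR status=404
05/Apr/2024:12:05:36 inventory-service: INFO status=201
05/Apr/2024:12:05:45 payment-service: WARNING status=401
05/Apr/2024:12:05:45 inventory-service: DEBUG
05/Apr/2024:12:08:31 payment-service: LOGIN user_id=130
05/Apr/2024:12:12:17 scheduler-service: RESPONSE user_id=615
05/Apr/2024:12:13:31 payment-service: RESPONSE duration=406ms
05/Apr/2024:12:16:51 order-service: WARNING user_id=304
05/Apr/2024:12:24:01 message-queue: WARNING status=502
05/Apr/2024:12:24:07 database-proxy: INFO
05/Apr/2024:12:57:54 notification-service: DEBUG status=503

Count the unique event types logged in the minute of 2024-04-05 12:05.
4

To count unique event types:

1. Filter events in the minute starting at 2024-04-05 12:05
2. Extract event types from matching entries
3. Count unique types: 4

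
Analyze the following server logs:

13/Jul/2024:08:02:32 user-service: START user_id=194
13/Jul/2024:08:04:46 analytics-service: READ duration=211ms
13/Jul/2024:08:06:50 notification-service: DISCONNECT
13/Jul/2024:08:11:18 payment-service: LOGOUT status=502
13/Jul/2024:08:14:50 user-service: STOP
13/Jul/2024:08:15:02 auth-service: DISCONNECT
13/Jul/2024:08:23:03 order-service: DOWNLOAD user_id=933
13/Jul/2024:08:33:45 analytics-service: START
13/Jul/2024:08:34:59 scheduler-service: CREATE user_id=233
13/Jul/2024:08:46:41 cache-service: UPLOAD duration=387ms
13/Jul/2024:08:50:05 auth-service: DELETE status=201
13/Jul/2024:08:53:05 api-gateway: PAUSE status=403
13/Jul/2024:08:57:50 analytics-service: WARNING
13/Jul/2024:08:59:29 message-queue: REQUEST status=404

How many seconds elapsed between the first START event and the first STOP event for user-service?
738

To find the time between events:

1. Locate the first START event for user-service: 13/Jul/2024:08:02:32
2. Locate the first STOP event for user-service: 13/Jul/2024:08:14:50
3. Calculate the difference: 13/Jul/2024:08:14:50 - 13/Jul/2024:08:02:32 = 738 seconds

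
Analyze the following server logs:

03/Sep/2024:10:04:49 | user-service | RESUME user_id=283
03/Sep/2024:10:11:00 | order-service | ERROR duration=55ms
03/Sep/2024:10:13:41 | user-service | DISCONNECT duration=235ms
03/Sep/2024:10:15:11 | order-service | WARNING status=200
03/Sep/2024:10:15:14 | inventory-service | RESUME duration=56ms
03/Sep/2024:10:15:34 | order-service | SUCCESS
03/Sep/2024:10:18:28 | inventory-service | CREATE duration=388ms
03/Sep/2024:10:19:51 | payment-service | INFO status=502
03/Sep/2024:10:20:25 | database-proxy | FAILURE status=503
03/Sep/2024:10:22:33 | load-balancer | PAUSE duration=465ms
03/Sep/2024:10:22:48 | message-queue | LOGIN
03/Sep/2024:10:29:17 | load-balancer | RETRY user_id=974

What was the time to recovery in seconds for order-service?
274

To calculate recovery time:

1. Find ERROR event for order-service: 03/Sep/2024:10:11:00
2. Find next SUCCESS event for order-service: 03/Sep/2024:10:15:34
3. Recovery time: 03/Sep/2024:10:15:34 - 03/Sep/2024:10:11:00 = 274 seconds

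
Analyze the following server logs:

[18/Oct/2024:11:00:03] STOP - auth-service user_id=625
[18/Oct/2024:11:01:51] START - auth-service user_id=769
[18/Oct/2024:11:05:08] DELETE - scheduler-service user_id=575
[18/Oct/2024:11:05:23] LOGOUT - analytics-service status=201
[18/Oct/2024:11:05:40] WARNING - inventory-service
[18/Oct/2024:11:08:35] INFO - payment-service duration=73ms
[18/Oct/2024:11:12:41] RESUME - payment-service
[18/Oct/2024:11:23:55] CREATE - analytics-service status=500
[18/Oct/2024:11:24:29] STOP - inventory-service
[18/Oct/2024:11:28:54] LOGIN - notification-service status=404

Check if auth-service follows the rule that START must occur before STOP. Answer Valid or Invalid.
Invalid

To validate ordering:

1. Required order: START → STOP
2. Rule: START must occur before STOP
3. Check actual order of events for auth-service
4. Result: Invalid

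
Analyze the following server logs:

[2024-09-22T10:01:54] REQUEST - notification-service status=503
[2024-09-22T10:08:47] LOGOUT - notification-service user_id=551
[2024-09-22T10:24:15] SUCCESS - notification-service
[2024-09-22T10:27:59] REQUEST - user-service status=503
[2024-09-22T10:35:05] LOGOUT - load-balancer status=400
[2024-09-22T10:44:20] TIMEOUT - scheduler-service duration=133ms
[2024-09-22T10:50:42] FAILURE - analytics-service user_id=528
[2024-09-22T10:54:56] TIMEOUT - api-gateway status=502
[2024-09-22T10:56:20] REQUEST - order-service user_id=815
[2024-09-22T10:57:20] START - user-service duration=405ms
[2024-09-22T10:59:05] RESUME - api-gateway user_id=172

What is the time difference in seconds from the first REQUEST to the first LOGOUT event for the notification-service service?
413

To find the time between events:

1. Locate the first REQUEST event for notification-service: 2024-09-22T10:01:54
2. Locate the first LOGOUT event for notification-service: 2024-09-22T10:08:47
3. Calculate the difference: 2024-09-22T10:08:47 - 2024-09-22T10:01:54 = 413 seconds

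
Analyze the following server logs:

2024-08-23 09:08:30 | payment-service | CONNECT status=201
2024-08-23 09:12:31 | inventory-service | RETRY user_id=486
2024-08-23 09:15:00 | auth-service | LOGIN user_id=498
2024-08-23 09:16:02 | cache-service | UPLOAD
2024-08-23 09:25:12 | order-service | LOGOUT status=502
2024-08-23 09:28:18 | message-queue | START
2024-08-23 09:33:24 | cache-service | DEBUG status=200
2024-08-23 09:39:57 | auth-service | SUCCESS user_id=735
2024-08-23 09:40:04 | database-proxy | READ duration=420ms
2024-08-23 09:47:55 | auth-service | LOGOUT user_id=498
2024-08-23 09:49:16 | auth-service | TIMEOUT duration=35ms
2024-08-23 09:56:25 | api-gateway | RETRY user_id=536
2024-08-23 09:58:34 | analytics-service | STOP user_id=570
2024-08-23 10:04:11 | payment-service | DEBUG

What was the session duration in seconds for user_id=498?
1975

To calculate session duration:

1. Find LOGIN event for user_id=498: 2024-08-23 09:15:00
2. Find LOGOUT event for user_id=498: 2024-08-23 09:47:55
3. Session duration: 2024-08-23 09:47:55 - 2024-08-23 09:15:00 = 1975 seconds (32 minutes)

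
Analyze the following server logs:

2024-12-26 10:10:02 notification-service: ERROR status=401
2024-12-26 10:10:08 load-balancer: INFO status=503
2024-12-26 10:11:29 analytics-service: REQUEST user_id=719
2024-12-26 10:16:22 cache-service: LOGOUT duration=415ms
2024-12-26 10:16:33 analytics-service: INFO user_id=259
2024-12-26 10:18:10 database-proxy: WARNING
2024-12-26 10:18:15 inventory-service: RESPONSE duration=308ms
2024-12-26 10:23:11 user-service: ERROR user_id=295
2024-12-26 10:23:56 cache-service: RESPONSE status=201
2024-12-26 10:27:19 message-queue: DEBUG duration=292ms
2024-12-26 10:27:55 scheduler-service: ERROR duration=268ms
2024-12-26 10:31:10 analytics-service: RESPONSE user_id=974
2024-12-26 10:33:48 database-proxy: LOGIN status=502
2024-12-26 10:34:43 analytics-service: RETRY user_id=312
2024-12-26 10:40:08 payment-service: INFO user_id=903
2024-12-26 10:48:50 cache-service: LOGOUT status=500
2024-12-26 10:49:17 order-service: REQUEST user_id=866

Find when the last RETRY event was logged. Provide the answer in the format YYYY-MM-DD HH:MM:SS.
2024-12-26 10:34:43

To find the last event:

1. Filter for all RETRY events
2. Sort by timestamp
3. Select the last one
4. Timestamp: 2024-12-26 10:34:43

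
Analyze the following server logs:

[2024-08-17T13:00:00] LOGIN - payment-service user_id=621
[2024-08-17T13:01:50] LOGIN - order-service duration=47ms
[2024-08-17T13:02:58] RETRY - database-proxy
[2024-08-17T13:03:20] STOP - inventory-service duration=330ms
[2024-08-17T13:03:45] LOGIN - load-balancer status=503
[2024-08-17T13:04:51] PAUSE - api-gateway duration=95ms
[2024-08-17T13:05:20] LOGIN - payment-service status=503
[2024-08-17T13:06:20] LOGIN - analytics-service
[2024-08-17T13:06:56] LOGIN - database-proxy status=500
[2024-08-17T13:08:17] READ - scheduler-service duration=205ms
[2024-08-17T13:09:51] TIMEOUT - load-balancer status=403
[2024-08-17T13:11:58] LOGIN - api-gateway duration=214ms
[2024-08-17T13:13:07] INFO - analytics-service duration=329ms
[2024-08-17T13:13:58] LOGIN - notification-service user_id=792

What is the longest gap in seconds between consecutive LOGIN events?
302

To find the longest gap:

1. Extract all LOGIN events in chronological order
2. Calculate time differences between consecutive events
3. Find the maximum difference
4. Longest gap: 302 seconds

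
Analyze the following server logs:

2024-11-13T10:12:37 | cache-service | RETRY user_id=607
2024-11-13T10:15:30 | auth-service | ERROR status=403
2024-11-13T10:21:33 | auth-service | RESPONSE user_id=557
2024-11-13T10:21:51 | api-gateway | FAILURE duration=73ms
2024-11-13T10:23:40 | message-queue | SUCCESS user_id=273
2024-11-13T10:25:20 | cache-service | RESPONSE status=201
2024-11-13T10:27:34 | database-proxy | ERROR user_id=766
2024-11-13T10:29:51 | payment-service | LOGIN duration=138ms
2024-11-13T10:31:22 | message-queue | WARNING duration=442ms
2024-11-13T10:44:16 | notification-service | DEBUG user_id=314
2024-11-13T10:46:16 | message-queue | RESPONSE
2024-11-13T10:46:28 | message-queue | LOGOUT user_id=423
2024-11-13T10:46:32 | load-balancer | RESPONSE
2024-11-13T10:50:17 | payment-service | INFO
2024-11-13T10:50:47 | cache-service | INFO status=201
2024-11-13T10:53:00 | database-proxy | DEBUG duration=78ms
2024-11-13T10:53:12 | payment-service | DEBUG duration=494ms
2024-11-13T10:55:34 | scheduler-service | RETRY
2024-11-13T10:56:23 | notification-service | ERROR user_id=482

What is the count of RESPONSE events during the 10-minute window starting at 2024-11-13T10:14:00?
1

To count events in the time window:

1. Window boundaries: 2024-11-13T10:14:00 to 2024-11-13T10:24:00
2. Filter for RESPONSE events within this window
3. Count matching events: 1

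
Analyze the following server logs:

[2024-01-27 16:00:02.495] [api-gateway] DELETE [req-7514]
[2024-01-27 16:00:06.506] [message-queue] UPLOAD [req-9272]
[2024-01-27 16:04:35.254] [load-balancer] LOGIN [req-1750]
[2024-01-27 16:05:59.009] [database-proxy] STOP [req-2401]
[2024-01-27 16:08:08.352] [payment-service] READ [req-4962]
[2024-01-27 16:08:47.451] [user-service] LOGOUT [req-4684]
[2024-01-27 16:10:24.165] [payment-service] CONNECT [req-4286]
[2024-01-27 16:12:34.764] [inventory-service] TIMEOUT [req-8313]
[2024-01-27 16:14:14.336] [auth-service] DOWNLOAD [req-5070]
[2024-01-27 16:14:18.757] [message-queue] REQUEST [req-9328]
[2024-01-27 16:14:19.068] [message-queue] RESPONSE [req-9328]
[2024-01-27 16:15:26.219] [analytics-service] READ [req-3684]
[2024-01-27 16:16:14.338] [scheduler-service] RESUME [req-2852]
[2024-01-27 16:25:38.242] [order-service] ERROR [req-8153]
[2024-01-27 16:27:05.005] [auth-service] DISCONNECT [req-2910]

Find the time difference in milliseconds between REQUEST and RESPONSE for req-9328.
311

To calculate latency:

1. Find REQUEST with id req-9328: 2024-01-27 16:14:18.757
2. Find RESPONSE with id req-9328: 2024-01-27 16:14:19.068
3. Latency: 2024-01-27 16:14:19.068 - 2024-01-27 16:14:18.757 = 311ms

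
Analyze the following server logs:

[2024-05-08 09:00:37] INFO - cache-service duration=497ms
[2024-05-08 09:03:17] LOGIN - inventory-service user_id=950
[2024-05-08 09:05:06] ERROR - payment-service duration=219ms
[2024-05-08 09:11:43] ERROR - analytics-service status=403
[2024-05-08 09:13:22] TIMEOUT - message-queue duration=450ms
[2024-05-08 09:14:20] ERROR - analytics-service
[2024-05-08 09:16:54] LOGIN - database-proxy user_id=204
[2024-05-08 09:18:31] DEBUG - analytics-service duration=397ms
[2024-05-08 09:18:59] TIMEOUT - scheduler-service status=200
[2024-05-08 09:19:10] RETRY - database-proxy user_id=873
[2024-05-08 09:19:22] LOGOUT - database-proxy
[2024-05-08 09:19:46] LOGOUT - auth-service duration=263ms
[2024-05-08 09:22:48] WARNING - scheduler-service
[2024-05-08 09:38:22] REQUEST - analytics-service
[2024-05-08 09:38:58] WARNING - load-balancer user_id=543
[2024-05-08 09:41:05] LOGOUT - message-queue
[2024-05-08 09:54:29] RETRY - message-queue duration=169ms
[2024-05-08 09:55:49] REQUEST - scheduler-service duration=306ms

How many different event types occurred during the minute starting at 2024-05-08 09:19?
2

To count unique event types:

1. Filter events in the minute starting at 2024-05-08 09:19
2. Extract event types from matching entries
3. Count unique types: 2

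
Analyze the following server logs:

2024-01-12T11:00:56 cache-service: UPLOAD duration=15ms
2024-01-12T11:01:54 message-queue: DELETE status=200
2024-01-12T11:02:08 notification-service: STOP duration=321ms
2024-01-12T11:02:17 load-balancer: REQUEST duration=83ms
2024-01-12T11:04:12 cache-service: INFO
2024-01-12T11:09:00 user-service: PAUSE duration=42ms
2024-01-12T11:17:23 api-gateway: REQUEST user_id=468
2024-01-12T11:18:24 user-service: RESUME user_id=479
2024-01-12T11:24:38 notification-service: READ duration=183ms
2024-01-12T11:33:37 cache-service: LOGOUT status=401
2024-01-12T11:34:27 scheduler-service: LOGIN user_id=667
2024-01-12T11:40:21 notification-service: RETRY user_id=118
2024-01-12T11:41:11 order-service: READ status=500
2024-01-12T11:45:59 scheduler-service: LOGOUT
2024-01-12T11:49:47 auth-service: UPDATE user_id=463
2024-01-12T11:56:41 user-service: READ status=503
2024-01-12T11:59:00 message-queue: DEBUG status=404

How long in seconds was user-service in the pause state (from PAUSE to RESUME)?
564

To calculate state duration:

1. Find PAUSE event for user-service: 2024-01-12T11:09:00
2. Find RESUME event for user-service: 2024-01-12T11:18:24
3. Calculate duration: 2024-01-12T11:18:24 - 2024-01-12T11:09:00 = 564 seconds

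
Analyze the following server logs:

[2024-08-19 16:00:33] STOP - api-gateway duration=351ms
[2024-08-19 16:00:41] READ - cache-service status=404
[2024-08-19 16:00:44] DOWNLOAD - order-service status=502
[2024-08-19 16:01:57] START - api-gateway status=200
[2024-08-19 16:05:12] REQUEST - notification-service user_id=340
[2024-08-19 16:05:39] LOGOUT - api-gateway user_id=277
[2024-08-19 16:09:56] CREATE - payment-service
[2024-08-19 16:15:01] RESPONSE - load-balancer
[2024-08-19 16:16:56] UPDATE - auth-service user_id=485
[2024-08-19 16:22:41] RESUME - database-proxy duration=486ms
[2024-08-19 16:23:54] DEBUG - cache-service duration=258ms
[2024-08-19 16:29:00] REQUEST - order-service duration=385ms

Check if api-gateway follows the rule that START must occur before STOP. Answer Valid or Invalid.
Invalid

To validate ordering:

1. Required order: START → STOP
2. Rule: START must occur before STOP
3. Check actual order of events for api-gateway
4. Result: Invalid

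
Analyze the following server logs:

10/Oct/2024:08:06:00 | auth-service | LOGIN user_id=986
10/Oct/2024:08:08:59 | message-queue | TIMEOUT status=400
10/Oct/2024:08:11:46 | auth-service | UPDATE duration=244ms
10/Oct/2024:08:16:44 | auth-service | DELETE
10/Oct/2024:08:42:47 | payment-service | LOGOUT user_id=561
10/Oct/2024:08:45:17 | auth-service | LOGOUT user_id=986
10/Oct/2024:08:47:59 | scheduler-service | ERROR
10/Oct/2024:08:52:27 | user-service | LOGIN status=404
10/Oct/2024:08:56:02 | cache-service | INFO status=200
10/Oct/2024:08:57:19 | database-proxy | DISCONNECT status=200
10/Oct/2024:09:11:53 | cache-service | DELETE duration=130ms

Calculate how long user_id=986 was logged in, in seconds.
2357

To calculate session duration:

1. Find LOGIN event for user_id=986: 10/Oct/2024:08:06:00
2. Find LOGOUT event for user_id=986: 10/Oct/2024:08:45:17
3. Session duration: 10/Oct/2024:08:45:17 - 10/Oct/2024:08:06:00 = 2357 seconds (39 minutes)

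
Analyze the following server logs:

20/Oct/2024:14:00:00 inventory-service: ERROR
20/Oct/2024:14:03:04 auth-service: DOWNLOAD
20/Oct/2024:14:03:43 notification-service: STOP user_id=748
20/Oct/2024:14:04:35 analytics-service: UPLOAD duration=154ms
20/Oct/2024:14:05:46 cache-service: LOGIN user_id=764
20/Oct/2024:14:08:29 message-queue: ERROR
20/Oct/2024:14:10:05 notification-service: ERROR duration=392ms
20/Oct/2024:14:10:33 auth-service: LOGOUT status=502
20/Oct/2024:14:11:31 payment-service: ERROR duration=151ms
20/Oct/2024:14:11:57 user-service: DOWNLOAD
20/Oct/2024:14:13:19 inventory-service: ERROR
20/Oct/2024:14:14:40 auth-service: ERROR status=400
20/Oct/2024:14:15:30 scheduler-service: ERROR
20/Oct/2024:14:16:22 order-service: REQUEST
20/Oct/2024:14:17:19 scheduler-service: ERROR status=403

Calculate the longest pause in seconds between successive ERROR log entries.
509

To find the longest gap:

1. Extract all ERROR events in chronological order
2. Calculate time differences between consecutive events
3. Find the maximum difference
4. Longest gap: 509 seconds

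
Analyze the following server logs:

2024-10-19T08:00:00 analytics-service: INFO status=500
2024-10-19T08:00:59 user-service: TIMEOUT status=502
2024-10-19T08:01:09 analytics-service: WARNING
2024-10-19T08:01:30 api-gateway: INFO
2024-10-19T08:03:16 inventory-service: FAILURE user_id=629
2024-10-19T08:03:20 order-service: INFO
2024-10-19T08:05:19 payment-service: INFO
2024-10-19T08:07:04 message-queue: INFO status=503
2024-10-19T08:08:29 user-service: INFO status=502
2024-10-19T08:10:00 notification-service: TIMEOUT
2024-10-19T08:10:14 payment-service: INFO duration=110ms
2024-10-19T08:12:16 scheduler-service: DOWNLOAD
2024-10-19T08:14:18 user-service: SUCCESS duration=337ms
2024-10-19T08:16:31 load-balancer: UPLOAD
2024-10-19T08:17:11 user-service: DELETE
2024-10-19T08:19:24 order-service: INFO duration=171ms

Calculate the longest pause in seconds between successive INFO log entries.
550

To find the longest gap:

1. Extract all INFO events in chronological order
2. Calculate time differences between consecutive events
3. Find the maximum difference
4. Longest gap: 550 seconds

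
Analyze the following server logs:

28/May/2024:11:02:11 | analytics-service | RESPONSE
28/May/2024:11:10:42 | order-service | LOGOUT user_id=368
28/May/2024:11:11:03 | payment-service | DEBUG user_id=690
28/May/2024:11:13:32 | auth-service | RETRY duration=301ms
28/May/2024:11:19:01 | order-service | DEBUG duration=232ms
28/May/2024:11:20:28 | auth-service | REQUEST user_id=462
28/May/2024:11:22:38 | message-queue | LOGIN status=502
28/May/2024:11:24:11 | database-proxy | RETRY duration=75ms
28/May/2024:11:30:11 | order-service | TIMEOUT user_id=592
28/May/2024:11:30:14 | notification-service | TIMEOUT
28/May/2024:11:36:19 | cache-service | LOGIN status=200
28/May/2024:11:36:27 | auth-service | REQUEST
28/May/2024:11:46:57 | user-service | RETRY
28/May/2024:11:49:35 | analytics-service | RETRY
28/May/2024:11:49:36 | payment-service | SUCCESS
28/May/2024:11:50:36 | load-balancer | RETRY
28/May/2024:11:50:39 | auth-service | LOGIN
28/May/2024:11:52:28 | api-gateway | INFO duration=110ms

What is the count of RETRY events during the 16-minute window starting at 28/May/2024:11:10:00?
2

To count events in the time window:

1. Window boundaries: 28/May/2024:11:10:00 to 28/May/2024:11:26:00
2. Filter for RETRY events within this window
3. Count matching events: 2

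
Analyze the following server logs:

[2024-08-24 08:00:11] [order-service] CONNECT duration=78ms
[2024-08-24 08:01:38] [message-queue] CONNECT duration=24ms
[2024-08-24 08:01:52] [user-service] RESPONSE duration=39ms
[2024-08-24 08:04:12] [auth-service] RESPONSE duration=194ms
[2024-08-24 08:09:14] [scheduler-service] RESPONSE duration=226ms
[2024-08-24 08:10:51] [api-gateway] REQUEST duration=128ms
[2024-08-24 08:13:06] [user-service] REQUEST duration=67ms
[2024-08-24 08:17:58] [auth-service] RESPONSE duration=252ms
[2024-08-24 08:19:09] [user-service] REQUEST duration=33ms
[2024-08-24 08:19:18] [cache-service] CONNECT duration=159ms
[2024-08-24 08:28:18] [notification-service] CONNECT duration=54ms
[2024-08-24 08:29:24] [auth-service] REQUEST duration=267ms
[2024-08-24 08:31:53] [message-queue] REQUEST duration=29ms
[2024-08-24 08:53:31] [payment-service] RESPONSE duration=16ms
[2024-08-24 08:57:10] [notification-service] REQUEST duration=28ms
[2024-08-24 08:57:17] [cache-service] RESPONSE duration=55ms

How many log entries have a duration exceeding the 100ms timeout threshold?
6

To count timeouts:

1. Threshold: 100ms
2. Extract duration from each log entry
3. Count entries where duration > 100
4. Timeout count: 6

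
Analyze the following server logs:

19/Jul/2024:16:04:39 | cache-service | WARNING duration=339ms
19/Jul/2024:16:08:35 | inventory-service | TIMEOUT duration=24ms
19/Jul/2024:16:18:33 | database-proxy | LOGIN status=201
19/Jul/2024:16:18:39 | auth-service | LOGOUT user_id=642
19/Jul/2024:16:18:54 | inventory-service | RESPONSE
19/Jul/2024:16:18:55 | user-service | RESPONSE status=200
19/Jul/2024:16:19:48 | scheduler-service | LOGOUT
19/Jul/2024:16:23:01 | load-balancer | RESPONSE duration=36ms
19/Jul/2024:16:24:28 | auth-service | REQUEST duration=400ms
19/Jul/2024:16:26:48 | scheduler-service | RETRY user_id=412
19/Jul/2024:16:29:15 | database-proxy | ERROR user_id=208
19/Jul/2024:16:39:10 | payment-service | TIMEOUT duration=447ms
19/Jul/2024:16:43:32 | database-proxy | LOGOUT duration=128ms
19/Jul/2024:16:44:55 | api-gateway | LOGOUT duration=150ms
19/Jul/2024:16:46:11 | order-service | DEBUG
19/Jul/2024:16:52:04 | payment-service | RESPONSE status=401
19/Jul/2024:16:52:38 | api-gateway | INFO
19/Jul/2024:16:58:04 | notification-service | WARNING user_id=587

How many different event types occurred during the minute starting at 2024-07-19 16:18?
3

To count unique event types:

1. Filter events in the minute starting at 2024-07-19 16:18
2. Extract event types from matching entries
3. Count unique types: 3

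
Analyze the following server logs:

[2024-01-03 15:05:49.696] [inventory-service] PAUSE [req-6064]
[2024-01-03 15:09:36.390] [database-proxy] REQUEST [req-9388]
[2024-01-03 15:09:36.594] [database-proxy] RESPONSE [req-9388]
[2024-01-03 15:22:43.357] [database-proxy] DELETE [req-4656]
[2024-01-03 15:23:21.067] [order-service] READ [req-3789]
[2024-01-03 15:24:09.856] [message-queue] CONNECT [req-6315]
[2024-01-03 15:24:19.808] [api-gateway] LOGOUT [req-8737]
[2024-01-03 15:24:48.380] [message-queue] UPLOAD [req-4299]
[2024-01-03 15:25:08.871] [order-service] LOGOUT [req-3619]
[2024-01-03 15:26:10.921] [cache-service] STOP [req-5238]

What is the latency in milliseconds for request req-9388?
204

To calculate latency:

1. Find REQUEST with id req-9388: 2024-01-03 15:09:36.390
2. Find RESPONSE with id req-9388: 2024-01-03 15:09:36.594
3. Latency: 2024-01-03 15:09:36.594 - 2024-01-03 15:09:36.390 = 204ms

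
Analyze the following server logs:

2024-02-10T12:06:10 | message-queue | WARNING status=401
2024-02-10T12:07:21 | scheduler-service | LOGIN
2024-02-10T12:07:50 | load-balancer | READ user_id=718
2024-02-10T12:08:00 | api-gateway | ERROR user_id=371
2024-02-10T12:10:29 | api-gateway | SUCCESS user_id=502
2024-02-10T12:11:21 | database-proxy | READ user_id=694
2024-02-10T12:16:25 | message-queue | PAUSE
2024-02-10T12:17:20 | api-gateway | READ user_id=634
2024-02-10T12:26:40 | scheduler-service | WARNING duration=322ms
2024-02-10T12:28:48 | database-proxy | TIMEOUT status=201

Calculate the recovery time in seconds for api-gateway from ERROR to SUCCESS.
149

To calculate recovery time:

1. Find ERROR event for api-gateway: 2024-02-10T12:08:00
2. Find next SUCCESS event for api-gateway: 2024-02-10T12:10:29
3. Recovery time: 2024-02-10T12:10:29 - 2024-02-10T12:08:00 = 149 seconds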